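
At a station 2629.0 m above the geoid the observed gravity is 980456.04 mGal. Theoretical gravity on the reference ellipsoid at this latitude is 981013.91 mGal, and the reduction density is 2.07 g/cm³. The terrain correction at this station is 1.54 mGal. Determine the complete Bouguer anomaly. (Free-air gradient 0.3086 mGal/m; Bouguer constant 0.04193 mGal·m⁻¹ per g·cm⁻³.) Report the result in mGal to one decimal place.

26.8

Free-air correction = 0.3086 × 2629.0 = 811.31 mGal
Free-air anomaly = 980456.04 − 981013.91 + (811.31) = 253.44 mGal
Bouguer slab correction = 0.04193 × 2.07 × 2629.0 = 228.18 mGal
Simple Bouguer anomaly = 253.44 − (228.18) = 25.26 mGal
Complete Bouguer anomaly = 25.26 + 1.54 = 26.80 mGal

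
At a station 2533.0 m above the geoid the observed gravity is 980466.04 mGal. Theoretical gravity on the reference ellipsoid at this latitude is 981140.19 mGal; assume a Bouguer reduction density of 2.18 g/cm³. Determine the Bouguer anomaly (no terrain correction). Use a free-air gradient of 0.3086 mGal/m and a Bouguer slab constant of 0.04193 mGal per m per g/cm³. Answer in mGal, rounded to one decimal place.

Free-air correction = 0.3086 × 2533.0 = 781.68 mGal
Free-air anomaly = 980466.04 − 981140.19 + (781.68) = 107.53 mGal
Bouguer slab correction = 0.04193 × 2.18 × 2533.0 = 231.53 mGal
Simple Bouguer anomaly = 107.53 − (231.53) = -124.00 mGal

-124.0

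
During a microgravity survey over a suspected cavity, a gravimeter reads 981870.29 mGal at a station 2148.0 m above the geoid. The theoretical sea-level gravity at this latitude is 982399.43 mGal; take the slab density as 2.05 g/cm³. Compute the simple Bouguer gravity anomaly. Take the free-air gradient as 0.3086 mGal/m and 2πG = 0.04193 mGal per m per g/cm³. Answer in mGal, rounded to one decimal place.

Free-air correction = 0.3086 × 2148.0 = 662.87 mGal
Free-air anomaly = 981870.29 − 982399.43 + (662.87) = 133.73 mGal
Bouguer slab correction = 0.04193 × 2.05 × 2148.0 = 184.63 mGal
Simple Bouguer anomaly = 133.73 − (184.63) = -50.90 mGal

-50.9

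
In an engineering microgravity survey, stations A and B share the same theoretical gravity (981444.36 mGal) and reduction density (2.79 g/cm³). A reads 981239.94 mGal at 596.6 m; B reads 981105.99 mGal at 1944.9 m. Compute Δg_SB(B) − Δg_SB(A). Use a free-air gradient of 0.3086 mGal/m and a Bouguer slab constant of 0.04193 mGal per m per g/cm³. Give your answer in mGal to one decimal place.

Δg_SB(A) = 981239.94 − 981444.36 + 0.3086×596.6 − 0.04193×2.79×596.6 = -90.10 mGal
Δg_SB(B) = 981105.99 − 981444.36 + 0.3086×1944.9 − 0.04193×2.79×1944.9 = 34.30 mGal
Difference = 34.30 − (-90.10) = 124.40 mGal

124.4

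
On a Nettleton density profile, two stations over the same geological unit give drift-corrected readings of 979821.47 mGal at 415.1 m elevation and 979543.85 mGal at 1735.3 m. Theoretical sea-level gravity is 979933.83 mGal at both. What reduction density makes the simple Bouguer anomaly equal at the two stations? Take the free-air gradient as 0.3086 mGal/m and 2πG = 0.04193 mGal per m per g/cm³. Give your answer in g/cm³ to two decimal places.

2.34

Δg_obs = 979543.85 − 979821.47 = -277.62 mGal over Δh = 1735.3 − 415.1 = 1320.2 m
Equal Bouguer anomalies ⇒ Δg_obs + (0.3086 − 0.04193ρ)·Δh = 0
0.3086 − 0.04193ρ = −Δg_obs/Δh = 0.21029
ρ = (0.3086 − 0.21029) / 0.04193 = 2.34 g/cm³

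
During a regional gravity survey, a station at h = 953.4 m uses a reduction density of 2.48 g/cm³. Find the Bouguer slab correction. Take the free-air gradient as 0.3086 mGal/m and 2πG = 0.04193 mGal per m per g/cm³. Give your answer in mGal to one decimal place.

Bouguer slab correction = 0.04193 × 2.48 × 953.4 = 99.1 mGal

99.1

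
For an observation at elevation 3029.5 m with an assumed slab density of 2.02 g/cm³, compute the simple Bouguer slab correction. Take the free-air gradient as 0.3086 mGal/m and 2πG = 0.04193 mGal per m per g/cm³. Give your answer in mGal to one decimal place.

256.6

Bouguer slab correction = 0.04193 × 2.02 × 3029.5 = 256.6 mGal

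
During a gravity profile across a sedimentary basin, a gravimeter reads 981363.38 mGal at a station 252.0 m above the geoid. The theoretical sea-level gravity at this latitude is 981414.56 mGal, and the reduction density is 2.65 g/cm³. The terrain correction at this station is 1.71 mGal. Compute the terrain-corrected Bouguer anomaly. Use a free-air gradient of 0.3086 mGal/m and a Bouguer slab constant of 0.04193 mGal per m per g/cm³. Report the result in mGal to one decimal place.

Free-air correction = 0.3086 × 252.0 = 77.77 mGal
Free-air anomaly = 981363.38 − 981414.56 + (77.77) = 26.59 mGal
Bouguer slab correction = 0.04193 × 2.65 × 252.0 = 28.00 mGal
Simple Bouguer anomaly = 26.59 − (28.00) = -1.41 mGal
Complete Bouguer anomaly = -1.41 + 1.71 = 0.30 mGal

0.3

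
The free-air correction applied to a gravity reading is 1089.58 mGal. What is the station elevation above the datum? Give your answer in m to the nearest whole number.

3531

h = 1089.58 / 0.3086 = 3530.72 m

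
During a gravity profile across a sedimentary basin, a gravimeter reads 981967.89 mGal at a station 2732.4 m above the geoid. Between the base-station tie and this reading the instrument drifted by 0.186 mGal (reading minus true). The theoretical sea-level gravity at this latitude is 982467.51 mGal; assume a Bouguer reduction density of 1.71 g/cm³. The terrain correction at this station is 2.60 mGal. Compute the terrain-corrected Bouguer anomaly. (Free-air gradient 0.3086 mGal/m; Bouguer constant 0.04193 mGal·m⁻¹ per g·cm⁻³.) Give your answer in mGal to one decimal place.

Drift-corrected reading = 981967.89 − (0.186) = 981967.704 mGal
Free-air correction = 0.3086 × 2732.4 = 843.22 mGal
Free-air anomaly = 981967.704 − 982467.51 + (843.22) = 343.414 mGal
Bouguer slab correction = 0.04193 × 1.71 × 2732.4 = 195.91 mGal
Simple Bouguer anomaly = 343.414 − (195.91) = 147.504 mGal
Complete Bouguer anomaly = 147.504 + 2.60 = 150.104 mGal

150.1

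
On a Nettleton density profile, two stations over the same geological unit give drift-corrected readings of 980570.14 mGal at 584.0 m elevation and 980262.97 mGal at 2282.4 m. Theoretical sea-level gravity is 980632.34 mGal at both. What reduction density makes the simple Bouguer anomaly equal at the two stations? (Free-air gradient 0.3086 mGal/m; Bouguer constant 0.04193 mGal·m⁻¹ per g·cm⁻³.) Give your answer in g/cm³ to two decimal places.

3.05

Δg_obs = 980262.97 − 980570.14 = -307.17 mGal over Δh = 2282.4 − 584.0 = 1698.4 m
Equal Bouguer anomalies ⇒ Δg_obs + (0.3086 − 0.04193ρ)·Δh = 0
0.3086 − 0.04193ρ = −Δg_obs/Δh = 0.18086
ρ = (0.3086 − 0.18086) / 0.04193 = 3.05 g/cm³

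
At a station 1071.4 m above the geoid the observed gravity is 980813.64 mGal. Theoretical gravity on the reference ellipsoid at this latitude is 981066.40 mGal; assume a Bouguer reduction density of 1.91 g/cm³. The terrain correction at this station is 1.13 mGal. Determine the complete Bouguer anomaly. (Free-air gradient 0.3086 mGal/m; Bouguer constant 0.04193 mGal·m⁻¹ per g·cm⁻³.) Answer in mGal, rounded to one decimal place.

Free-air correction = 0.3086 × 1071.4 = 330.63 mGal
Free-air anomaly = 980813.64 − 981066.40 + (330.63) = 77.87 mGal
Bouguer slab correction = 0.04193 × 1.91 × 1071.4 = 85.80 mGal
Simple Bouguer anomaly = 77.87 − (85.80) = -7.93 mGal
Complete Bouguer anomaly = -7.93 + 1.13 = -6.80 mGal

-6.8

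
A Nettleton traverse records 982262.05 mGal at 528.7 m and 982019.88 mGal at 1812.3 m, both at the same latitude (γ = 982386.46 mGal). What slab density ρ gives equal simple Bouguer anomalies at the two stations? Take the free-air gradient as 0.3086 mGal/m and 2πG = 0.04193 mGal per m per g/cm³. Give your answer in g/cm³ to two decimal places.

Δg_obs = 982019.88 − 982262.05 = -242.17 mGal over Δh = 1812.3 − 528.7 = 1283.6 m
Equal Bouguer anomalies ⇒ Δg_obs + (0.3086 − 0.04193ρ)·Δh = 0
0.3086 − 0.04193ρ = −Δg_obs/Δh = 0.18866
ρ = (0.3086 − 0.18866) / 0.04193 = 2.86 g/cm³

2.86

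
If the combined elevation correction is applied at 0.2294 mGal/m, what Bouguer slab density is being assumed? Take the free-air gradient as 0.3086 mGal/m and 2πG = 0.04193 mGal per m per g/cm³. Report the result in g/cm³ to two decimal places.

0.2294 = 0.3086 − 0.04193 × ρ
ρ = (0.3086 − 0.2294) / 0.04193 = 1.89 g/cm³

1.89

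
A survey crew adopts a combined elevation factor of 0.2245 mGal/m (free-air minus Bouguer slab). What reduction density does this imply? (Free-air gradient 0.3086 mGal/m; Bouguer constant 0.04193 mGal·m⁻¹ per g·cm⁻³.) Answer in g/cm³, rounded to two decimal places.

0.2245 = 0.3086 − 0.04193 × ρ
ρ = (0.3086 − 0.2245) / 0.04193 = 2.01 g/cm³

2.01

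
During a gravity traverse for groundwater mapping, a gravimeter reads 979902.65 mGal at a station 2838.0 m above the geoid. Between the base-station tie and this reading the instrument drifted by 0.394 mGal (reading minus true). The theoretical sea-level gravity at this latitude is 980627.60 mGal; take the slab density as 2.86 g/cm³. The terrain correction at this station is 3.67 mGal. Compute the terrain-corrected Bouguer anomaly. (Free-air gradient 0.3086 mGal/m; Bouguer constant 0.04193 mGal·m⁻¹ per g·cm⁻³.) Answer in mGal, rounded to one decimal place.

-186.2

Drift-corrected reading = 979902.65 − (0.394) = 979902.256 mGal
Free-air correction = 0.3086 × 2838.0 = 875.81 mGal
Free-air anomaly = 979902.256 − 980627.60 + (875.81) = 150.466 mGal
Bouguer slab correction = 0.04193 × 2.86 × 2838.0 = 340.33 mGal
Simple Bouguer anomaly = 150.466 − (340.33) = -189.864 mGal
Complete Bouguer anomaly = -189.864 + 3.67 = -186.194 mGal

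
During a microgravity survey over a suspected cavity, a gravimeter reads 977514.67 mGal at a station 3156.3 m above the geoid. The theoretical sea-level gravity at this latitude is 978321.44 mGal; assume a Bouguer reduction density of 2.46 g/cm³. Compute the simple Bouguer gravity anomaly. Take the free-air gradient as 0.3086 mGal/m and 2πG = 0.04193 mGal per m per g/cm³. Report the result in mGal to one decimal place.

-158.3

Free-air correction = 0.3086 × 3156.3 = 974.03 mGal
Free-air anomaly = 977514.67 − 978321.44 + (974.03) = 167.26 mGal
Bouguer slab correction = 0.04193 × 2.46 × 3156.3 = 325.57 mGal
Simple Bouguer anomaly = 167.26 − (325.57) = -158.31 mGal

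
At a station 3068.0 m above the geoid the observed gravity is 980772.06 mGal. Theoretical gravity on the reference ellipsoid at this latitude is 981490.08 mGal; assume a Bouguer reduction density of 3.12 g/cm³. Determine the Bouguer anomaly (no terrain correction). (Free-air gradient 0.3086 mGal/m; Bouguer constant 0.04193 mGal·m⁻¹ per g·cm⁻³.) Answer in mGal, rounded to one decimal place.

-172.6

Free-air correction = 0.3086 × 3068.0 = 946.78 mGal
Free-air anomaly = 980772.06 − 981490.08 + (946.78) = 228.76 mGal
Bouguer slab correction = 0.04193 × 3.12 × 3068.0 = 401.36 mGal
Simple Bouguer anomaly = 228.76 − (401.36) = -172.60 mGal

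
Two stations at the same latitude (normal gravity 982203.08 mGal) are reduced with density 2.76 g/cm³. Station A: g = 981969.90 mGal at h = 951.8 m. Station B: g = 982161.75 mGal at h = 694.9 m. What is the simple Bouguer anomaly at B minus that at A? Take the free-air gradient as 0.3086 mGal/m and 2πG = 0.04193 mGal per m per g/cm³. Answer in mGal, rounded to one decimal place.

Δg_SB(A) = 981969.90 − 982203.08 + 0.3086×951.8 − 0.04193×2.76×951.8 = -49.60 mGal
Δg_SB(B) = 982161.75 − 982203.08 + 0.3086×694.9 − 0.04193×2.76×694.9 = 92.70 mGal
Difference = 92.70 − (-49.60) = 142.30 mGal

142.3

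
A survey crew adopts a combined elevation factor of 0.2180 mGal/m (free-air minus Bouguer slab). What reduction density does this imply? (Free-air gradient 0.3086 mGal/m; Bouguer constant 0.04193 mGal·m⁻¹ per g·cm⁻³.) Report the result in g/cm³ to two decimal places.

0.2180 = 0.3086 − 0.04193 × ρ
ρ = (0.3086 − 0.2180) / 0.04193 = 2.16 g/cm³

2.16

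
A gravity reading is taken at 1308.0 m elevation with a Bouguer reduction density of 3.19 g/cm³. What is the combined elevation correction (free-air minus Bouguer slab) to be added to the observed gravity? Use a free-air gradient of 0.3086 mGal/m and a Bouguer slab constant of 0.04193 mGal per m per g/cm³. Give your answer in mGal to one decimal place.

Combined gradient = 0.3086 − 0.04193 × 3.19 = 0.1748433 mGal/m
Combined elevation correction = 0.1748433 × 1308.0 = 228.7 mGal

228.7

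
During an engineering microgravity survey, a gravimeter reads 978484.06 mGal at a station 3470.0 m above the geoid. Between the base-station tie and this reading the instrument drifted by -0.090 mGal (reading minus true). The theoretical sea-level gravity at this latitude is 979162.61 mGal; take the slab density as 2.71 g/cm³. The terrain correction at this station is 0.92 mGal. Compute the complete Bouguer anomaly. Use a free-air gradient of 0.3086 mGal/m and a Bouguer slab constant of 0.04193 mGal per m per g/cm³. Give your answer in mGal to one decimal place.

Drift-corrected reading = 978484.06 − (-0.090) = 978484.150 mGal
Free-air correction = 0.3086 × 3470.0 = 1070.84 mGal
Free-air anomaly = 978484.150 − 979162.61 + (1070.84) = 392.380 mGal
Bouguer slab correction = 0.04193 × 2.71 × 3470.0 = 394.30 mGal
Simple Bouguer anomaly = 392.380 − (394.30) = -1.920 mGal
Complete Bouguer anomaly = -1.920 + 0.92 = -1.000 mGal

-1.0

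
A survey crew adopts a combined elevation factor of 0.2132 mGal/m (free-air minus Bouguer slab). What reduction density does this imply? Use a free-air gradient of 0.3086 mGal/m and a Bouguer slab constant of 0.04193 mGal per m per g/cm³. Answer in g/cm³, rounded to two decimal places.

2.28

0.2132 = 0.3086 − 0.04193 × ρ
ρ = (0.3086 − 0.2132) / 0.04193 = 2.28 g/cm³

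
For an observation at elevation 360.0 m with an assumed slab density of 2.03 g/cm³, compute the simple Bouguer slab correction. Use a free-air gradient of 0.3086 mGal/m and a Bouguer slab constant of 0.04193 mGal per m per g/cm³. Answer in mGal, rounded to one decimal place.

Bouguer slab correction = 0.04193 × 2.03 × 360.0 = 30.6 mGal

30.6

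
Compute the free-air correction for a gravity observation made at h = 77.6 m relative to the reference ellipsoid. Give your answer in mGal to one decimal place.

23.9

Free-air correction = 0.3086 × 77.6 = 23.9 mGal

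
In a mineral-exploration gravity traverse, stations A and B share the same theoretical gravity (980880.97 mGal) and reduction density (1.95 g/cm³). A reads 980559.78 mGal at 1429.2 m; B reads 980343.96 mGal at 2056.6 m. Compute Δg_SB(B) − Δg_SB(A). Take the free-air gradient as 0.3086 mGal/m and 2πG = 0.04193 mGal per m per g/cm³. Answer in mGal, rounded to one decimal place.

Δg_SB(A) = 980559.78 − 980880.97 + 0.3086×1429.2 − 0.04193×1.95×1429.2 = 3.00 mGal
Δg_SB(B) = 980343.96 − 980880.97 + 0.3086×2056.6 − 0.04193×1.95×2056.6 = -70.50 mGal
Difference = -70.50 − (3.00) = -73.50 mGal

-73.5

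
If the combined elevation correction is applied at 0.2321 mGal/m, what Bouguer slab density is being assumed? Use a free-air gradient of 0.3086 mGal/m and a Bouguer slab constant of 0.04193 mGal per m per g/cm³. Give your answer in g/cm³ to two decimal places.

1.82

0.2321 = 0.3086 − 0.04193 × ρ
ρ = (0.3086 − 0.2321) / 0.04193 = 1.82 g/cm³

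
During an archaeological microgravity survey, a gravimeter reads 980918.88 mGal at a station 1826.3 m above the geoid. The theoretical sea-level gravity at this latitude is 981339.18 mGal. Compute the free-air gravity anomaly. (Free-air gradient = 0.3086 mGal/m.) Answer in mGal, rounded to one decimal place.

143.3

Free-air correction = 0.3086 × 1826.3 = 563.60 mGal
Free-air anomaly = 980918.88 − 981339.18 + (563.60) = 143.30 mGal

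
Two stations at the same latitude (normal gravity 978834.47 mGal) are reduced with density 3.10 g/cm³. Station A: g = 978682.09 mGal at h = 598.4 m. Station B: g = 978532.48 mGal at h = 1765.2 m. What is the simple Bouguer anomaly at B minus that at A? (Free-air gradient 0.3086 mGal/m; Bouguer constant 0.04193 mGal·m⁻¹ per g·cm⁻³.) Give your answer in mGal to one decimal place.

Δg_SB(A) = 978682.09 − 978834.47 + 0.3086×598.4 − 0.04193×3.10×598.4 = -45.50 mGal
Δg_SB(B) = 978532.48 − 978834.47 + 0.3086×1765.2 − 0.04193×3.10×1765.2 = 13.30 mGal
Difference = 13.30 − (-45.50) = 58.80 mGal

58.8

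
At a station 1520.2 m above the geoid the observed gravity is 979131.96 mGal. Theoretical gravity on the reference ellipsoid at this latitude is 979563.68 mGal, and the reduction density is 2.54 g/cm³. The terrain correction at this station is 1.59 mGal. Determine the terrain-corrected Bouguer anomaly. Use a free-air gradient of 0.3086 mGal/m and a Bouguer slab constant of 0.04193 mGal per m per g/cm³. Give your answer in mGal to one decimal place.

Free-air correction = 0.3086 × 1520.2 = 469.13 mGal
Free-air anomaly = 979131.96 − 979563.68 + (469.13) = 37.41 mGal
Bouguer slab correction = 0.04193 × 2.54 × 1520.2 = 161.90 mGal
Simple Bouguer anomaly = 37.41 − (161.90) = -124.49 mGal
Complete Bouguer anomaly = -124.49 + 1.59 = -122.90 mGal

-122.9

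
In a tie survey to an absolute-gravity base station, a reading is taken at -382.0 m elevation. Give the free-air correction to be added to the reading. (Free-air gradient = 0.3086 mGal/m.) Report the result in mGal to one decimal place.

Free-air correction = 0.3086 × -382.0 = -117.9 mGal

-117.9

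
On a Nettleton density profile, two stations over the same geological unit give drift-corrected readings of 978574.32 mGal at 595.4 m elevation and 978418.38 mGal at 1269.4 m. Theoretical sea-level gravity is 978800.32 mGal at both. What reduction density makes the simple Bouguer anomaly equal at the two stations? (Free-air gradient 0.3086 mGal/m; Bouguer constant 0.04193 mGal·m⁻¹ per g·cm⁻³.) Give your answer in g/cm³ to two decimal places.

1.84

Δg_obs = 978418.38 − 978574.32 = -155.94 mGal over Δh = 1269.4 − 595.4 = 674.0 m
Equal Bouguer anomalies ⇒ Δg_obs + (0.3086 − 0.04193ρ)·Δh = 0
0.3086 − 0.04193ρ = −Δg_obs/Δh = 0.23136
ρ = (0.3086 − 0.23136) / 0.04193 = 1.84 g/cm³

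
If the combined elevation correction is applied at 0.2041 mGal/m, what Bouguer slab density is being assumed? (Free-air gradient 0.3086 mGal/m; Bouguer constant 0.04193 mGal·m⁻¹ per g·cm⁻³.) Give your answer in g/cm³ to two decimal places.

2.49

0.2041 = 0.3086 − 0.04193 × ρ
ρ = (0.3086 − 0.2041) / 0.04193 = 2.49 g/cm³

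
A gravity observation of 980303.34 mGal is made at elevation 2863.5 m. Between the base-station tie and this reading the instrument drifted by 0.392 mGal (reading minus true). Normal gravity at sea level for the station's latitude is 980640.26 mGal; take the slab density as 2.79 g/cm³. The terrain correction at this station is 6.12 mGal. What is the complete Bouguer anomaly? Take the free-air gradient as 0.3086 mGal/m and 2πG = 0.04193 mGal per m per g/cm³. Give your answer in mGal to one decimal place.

Drift-corrected reading = 980303.34 − (0.392) = 980302.948 mGal
Free-air correction = 0.3086 × 2863.5 = 883.68 mGal
Free-air anomaly = 980302.948 − 980640.26 + (883.68) = 546.368 mGal
Bouguer slab correction = 0.04193 × 2.79 × 2863.5 = 334.99 mGal
Simple Bouguer anomaly = 546.368 − (334.99) = 211.378 mGal
Complete Bouguer anomaly = 211.378 + 6.12 = 217.498 mGal

217.5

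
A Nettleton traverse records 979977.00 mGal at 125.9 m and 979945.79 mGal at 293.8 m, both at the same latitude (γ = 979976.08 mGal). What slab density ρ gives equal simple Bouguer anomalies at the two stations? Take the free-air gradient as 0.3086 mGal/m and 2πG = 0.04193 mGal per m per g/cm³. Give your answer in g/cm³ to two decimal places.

Δg_obs = 979945.79 − 979977.00 = -31.21 mGal over Δh = 293.8 − 125.9 = 167.9 m
Equal Bouguer anomalies ⇒ Δg_obs + (0.3086 − 0.04193ρ)·Δh = 0
0.3086 − 0.04193ρ = −Δg_obs/Δh = 0.18588
ρ = (0.3086 − 0.18588) / 0.04193 = 2.93 g/cm³

2.93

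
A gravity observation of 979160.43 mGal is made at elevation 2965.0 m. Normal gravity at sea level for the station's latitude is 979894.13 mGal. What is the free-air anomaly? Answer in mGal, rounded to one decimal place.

Free-air correction = 0.3086 × 2965.0 = 915.00 mGal
Free-air anomaly = 979160.43 − 979894.13 + (915.00) = 181.30 mGal

181.3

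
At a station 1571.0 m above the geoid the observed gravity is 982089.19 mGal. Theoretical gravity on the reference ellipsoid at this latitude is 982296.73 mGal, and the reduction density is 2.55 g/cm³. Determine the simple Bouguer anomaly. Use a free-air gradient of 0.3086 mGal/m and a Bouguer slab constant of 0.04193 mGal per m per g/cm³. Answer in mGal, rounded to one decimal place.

109.3

Free-air correction = 0.3086 × 1571.0 = 484.81 mGal
Free-air anomaly = 982089.19 − 982296.73 + (484.81) = 277.27 mGal
Bouguer slab correction = 0.04193 × 2.55 × 1571.0 = 167.97 mGal
Simple Bouguer anomaly = 277.27 − (167.97) = 109.30 mGal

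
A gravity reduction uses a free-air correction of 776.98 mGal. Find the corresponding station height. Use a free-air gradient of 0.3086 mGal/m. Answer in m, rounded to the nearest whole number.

2518

h = 776.98 / 0.3086 = 2517.76 m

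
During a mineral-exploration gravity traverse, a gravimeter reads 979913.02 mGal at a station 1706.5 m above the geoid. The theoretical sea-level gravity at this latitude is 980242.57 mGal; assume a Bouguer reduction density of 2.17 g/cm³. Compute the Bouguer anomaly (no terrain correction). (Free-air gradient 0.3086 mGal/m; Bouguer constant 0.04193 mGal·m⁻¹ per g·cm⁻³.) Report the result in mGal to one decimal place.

41.8

Free-air correction = 0.3086 × 1706.5 = 526.63 mGal
Free-air anomaly = 979913.02 − 980242.57 + (526.63) = 197.08 mGal
Bouguer slab correction = 0.04193 × 2.17 × 1706.5 = 155.27 mGal
Simple Bouguer anomaly = 197.08 − (155.27) = 41.81 mGal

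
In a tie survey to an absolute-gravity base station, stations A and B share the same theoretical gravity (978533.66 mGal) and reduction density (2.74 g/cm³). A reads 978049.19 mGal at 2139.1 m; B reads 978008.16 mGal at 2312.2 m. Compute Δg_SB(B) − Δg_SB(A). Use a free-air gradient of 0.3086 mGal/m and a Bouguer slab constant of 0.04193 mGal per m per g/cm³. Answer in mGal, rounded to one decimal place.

-7.5

Δg_SB(A) = 978049.19 − 978533.66 + 0.3086×2139.1 − 0.04193×2.74×2139.1 = -70.10 mGal
Δg_SB(B) = 978008.16 − 978533.66 + 0.3086×2312.2 − 0.04193×2.74×2312.2 = -77.60 mGal
Difference = -77.60 − (-70.10) = -7.50 mGal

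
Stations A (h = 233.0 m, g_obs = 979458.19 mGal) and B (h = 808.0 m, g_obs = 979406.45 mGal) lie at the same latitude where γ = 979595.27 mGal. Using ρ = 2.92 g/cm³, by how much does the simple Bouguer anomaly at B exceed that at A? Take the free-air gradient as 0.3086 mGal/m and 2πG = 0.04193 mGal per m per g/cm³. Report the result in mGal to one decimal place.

55.3

Δg_SB(A) = 979458.19 − 979595.27 + 0.3086×233.0 − 0.04193×2.92×233.0 = -93.70 mGal
Δg_SB(B) = 979406.45 − 979595.27 + 0.3086×808.0 − 0.04193×2.92×808.0 = -38.40 mGal
Difference = -38.40 − (-93.70) = 55.30 mGal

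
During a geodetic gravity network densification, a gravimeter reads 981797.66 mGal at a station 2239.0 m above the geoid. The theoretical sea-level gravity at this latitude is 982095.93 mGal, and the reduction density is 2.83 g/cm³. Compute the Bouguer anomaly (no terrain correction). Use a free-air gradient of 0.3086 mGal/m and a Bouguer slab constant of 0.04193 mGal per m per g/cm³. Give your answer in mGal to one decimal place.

Free-air correction = 0.3086 × 2239.0 = 690.96 mGal
Free-air anomaly = 981797.66 − 982095.93 + (690.96) = 392.69 mGal
Bouguer slab correction = 0.04193 × 2.83 × 2239.0 = 265.68 mGal
Simple Bouguer anomaly = 392.69 − (265.68) = 127.01 mGal

127.0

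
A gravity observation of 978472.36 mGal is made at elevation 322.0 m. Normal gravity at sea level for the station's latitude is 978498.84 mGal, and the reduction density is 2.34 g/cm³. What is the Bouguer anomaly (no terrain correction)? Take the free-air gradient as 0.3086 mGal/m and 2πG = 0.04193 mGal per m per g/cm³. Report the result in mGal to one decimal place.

Free-air correction = 0.3086 × 322.0 = 99.37 mGal
Free-air anomaly = 978472.36 − 978498.84 + (99.37) = 72.89 mGal
Bouguer slab correction = 0.04193 × 2.34 × 322.0 = 31.59 mGal
Simple Bouguer anomaly = 72.89 − (31.59) = 41.30 mGal

41.3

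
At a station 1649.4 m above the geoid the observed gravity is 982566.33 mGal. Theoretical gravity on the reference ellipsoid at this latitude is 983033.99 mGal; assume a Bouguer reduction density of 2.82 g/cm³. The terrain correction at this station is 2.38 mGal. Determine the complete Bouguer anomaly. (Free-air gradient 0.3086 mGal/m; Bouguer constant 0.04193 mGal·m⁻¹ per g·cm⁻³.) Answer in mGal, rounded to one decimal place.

-151.3

Free-air correction = 0.3086 × 1649.4 = 509.00 mGal
Free-air anomaly = 982566.33 − 983033.99 + (509.00) = 41.34 mGal
Bouguer slab correction = 0.04193 × 2.82 × 1649.4 = 195.03 mGal
Simple Bouguer anomaly = 41.34 − (195.03) = -153.69 mGal
Complete Bouguer anomaly = -153.69 + 2.38 = -151.31 mGal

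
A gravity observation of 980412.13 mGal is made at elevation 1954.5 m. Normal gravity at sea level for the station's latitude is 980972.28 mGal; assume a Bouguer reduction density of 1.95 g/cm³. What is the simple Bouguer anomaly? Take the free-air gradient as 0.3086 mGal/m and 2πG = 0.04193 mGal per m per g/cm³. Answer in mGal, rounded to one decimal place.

Free-air correction = 0.3086 × 1954.5 = 603.16 mGal
Free-air anomaly = 980412.13 − 980972.28 + (603.16) = 43.01 mGal
Bouguer slab correction = 0.04193 × 1.95 × 1954.5 = 159.81 mGal
Simple Bouguer anomaly = 43.01 − (159.81) = -116.80 mGal

-116.8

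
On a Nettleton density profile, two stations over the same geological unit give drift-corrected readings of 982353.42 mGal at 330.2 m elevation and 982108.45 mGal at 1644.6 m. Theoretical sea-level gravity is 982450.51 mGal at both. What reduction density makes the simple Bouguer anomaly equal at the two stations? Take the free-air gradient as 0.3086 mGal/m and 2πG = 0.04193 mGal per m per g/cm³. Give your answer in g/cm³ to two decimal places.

Δg_obs = 982108.45 − 982353.42 = -244.97 mGal over Δh = 1644.6 − 330.2 = 1314.4 m
Equal Bouguer anomalies ⇒ Δg_obs + (0.3086 − 0.04193ρ)·Δh = 0
0.3086 − 0.04193ρ = −Δg_obs/Δh = 0.18637
ρ = (0.3086 − 0.18637) / 0.04193 = 2.92 g/cm³

2.92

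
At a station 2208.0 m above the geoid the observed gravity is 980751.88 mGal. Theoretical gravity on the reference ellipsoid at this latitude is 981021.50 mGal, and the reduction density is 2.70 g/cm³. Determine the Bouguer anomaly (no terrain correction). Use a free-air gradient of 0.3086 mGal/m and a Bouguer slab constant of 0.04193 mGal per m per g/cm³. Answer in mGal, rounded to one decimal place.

161.8

Free-air correction = 0.3086 × 2208.0 = 681.39 mGal
Free-air anomaly = 980751.88 − 981021.50 + (681.39) = 411.77 mGal
Bouguer slab correction = 0.04193 × 2.70 × 2208.0 = 249.97 mGal
Simple Bouguer anomaly = 411.77 − (249.97) = 161.80 mGal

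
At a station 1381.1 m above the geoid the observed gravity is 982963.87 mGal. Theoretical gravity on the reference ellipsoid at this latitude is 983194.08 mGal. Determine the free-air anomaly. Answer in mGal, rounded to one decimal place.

196.0

Free-air correction = 0.3086 × 1381.1 = 426.21 mGal
Free-air anomaly = 982963.87 − 983194.08 + (426.21) = 196.00 mGal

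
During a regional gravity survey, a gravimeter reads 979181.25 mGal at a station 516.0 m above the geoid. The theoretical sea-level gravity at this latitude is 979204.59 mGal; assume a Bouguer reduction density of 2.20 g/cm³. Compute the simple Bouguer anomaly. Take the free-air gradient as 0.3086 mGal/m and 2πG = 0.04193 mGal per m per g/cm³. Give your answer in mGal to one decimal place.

88.3

Free-air correction = 0.3086 × 516.0 = 159.24 mGal
Free-air anomaly = 979181.25 − 979204.59 + (159.24) = 135.90 mGal
Bouguer slab correction = 0.04193 × 2.20 × 516.0 = 47.60 mGal
Simple Bouguer anomaly = 135.90 − (47.60) = 88.30 mGal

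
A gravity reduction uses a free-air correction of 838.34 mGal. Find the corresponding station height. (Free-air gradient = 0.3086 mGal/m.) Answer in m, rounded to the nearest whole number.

h = 838.34 / 0.3086 = 2716.59 m

2717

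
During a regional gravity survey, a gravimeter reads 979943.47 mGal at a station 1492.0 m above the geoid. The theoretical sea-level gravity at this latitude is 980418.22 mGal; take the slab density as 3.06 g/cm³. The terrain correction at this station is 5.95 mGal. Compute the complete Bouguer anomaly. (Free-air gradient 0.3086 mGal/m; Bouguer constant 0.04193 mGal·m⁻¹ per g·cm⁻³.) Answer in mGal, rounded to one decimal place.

Free-air correction = 0.3086 × 1492.0 = 460.43 mGal
Free-air anomaly = 979943.47 − 980418.22 + (460.43) = -14.32 mGal
Bouguer slab correction = 0.04193 × 3.06 × 1492.0 = 191.43 mGal
Simple Bouguer anomaly = -14.32 − (191.43) = -205.75 mGal
Complete Bouguer anomaly = -205.75 + 5.95 = -199.80 mGal

-199.8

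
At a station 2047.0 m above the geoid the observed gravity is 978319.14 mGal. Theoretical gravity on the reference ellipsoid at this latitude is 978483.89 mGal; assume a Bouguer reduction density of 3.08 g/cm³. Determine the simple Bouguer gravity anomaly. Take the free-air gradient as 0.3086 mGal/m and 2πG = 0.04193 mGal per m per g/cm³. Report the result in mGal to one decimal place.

Free-air correction = 0.3086 × 2047.0 = 631.70 mGal
Free-air anomaly = 978319.14 − 978483.89 + (631.70) = 466.95 mGal
Bouguer slab correction = 0.04193 × 3.08 × 2047.0 = 264.36 mGal
Simple Bouguer anomaly = 466.95 − (264.36) = 202.59 mGal

202.6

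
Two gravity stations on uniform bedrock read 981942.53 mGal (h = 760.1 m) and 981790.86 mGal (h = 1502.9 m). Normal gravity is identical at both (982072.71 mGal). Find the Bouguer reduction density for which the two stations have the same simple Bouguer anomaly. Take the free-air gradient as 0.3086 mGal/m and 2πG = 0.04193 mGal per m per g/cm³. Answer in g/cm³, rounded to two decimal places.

Δg_obs = 981790.86 − 981942.53 = -151.67 mGal over Δh = 1502.9 − 760.1 = 742.8 m
Equal Bouguer anomalies ⇒ Δg_obs + (0.3086 − 0.04193ρ)·Δh = 0
0.3086 − 0.04193ρ = −Δg_obs/Δh = 0.20419
ρ = (0.3086 − 0.20419) / 0.04193 = 2.49 g/cm³

2.49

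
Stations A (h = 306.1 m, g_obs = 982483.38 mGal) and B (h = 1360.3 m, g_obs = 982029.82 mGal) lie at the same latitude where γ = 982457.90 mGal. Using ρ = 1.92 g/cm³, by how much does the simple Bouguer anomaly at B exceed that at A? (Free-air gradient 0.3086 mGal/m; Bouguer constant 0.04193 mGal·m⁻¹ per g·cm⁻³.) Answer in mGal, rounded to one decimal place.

-213.1

Δg_SB(A) = 982483.38 − 982457.90 + 0.3086×306.1 − 0.04193×1.92×306.1 = 95.30 mGal
Δg_SB(B) = 982029.82 − 982457.90 + 0.3086×1360.3 − 0.04193×1.92×1360.3 = -117.80 mGal
Difference = -117.80 − (95.30) = -213.10 mGal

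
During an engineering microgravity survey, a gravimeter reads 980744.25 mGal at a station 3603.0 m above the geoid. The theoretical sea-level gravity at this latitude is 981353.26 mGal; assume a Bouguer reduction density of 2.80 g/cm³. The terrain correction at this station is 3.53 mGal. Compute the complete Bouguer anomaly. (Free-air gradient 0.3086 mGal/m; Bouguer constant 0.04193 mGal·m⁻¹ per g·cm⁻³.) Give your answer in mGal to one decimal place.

83.4

Free-air correction = 0.3086 × 3603.0 = 1111.89 mGal
Free-air anomaly = 980744.25 − 981353.26 + (1111.89) = 502.88 mGal
Bouguer slab correction = 0.04193 × 2.80 × 3603.0 = 423.01 mGal
Simple Bouguer anomaly = 502.88 − (423.01) = 79.87 mGal
Complete Bouguer anomaly = 79.87 + 3.53 = 83.40 mGal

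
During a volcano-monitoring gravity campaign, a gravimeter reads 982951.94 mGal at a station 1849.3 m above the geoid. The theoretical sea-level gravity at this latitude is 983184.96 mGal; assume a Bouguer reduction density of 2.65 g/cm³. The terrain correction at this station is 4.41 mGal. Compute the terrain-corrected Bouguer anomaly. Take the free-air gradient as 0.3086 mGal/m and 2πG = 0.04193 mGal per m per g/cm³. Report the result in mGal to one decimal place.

Free-air correction = 0.3086 × 1849.3 = 570.69 mGal
Free-air anomaly = 982951.94 − 983184.96 + (570.69) = 337.67 mGal
Bouguer slab correction = 0.04193 × 2.65 × 1849.3 = 205.48 mGal
Simple Bouguer anomaly = 337.67 − (205.48) = 132.19 mGal
Complete Bouguer anomaly = 132.19 + 4.41 = 136.60 mGal

136.6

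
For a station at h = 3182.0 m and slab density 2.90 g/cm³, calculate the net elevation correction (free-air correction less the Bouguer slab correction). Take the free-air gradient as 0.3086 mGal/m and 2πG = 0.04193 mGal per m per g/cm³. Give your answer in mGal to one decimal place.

Combined gradient = 0.3086 − 0.04193 × 2.90 = 0.1870030 mGal/m
Combined elevation correction = 0.1870030 × 3182.0 = 595.0 mGal

595.0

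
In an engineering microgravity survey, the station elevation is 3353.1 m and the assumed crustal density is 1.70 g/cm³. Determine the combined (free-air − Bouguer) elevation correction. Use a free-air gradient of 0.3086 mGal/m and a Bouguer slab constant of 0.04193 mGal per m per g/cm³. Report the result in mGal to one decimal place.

795.8

Combined gradient = 0.3086 − 0.04193 × 1.70 = 0.2373190 mGal/m
Combined elevation correction = 0.2373190 × 3353.1 = 795.8 mGal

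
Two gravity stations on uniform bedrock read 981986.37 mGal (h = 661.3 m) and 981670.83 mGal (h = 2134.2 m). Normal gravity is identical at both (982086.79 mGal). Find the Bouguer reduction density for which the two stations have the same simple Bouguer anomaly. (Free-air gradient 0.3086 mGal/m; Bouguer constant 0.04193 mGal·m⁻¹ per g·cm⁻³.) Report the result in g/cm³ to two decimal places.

Δg_obs = 981670.83 − 981986.37 = -315.54 mGal over Δh = 2134.2 − 661.3 = 1472.9 m
Equal Bouguer anomalies ⇒ Δg_obs + (0.3086 − 0.04193ρ)·Δh = 0
0.3086 − 0.04193ρ = −Δg_obs/Δh = 0.21423
ρ = (0.3086 − 0.21423) / 0.04193 = 2.25 g/cm³

2.25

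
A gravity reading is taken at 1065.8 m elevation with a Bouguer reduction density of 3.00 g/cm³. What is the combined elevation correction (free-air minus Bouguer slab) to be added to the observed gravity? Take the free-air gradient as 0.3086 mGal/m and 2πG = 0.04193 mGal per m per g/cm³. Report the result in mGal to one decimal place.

Combined gradient = 0.3086 − 0.04193 × 3.00 = 0.1828100 mGal/m
Combined elevation correction = 0.1828100 × 1065.8 = 194.8 mGal

194.8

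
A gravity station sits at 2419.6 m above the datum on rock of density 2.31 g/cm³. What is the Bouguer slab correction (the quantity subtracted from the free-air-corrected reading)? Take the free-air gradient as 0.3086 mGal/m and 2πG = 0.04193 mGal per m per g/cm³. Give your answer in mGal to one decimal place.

234.4

Bouguer slab correction = 0.04193 × 2.31 × 2419.6 = 234.4 mGal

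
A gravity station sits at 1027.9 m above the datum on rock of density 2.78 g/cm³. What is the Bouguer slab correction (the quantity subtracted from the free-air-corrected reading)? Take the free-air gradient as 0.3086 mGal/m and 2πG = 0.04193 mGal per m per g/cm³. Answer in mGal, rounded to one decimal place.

119.8

Bouguer slab correction = 0.04193 × 2.78 × 1027.9 = 119.8 mGal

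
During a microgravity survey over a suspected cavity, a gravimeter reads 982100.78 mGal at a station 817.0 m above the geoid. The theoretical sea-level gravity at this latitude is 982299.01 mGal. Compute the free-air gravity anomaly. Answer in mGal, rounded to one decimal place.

53.9

Free-air correction = 0.3086 × 817.0 = 252.13 mGal
Free-air anomaly = 982100.78 − 982299.01 + (252.13) = 53.90 mGal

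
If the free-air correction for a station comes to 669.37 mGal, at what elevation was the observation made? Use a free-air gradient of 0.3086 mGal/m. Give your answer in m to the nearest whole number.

h = 669.37 / 0.3086 = 2169.05 m

2169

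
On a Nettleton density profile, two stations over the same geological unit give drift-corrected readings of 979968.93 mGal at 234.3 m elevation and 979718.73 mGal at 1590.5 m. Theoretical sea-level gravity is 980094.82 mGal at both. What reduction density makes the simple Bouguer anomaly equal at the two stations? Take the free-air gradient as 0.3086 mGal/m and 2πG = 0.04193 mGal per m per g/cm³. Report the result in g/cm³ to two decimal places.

Δg_obs = 979718.73 − 979968.93 = -250.20 mGal over Δh = 1590.5 − 234.3 = 1356.2 m
Equal Bouguer anomalies ⇒ Δg_obs + (0.3086 − 0.04193ρ)·Δh = 0
0.3086 − 0.04193ρ = −Δg_obs/Δh = 0.18449
ρ = (0.3086 − 0.18449) / 0.04193 = 2.96 g/cm³

2.96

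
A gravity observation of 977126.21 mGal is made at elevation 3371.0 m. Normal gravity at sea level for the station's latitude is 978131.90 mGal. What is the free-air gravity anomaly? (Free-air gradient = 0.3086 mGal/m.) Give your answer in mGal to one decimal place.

34.6

Free-air correction = 0.3086 × 3371.0 = 1040.29 mGal
Free-air anomaly = 977126.21 − 978131.90 + (1040.29) = 34.60 mGal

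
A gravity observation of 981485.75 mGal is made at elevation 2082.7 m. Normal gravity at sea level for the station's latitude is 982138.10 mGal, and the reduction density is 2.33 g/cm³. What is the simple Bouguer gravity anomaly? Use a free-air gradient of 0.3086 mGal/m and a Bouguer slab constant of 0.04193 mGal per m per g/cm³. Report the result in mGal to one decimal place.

-213.1

Free-air correction = 0.3086 × 2082.7 = 642.72 mGal
Free-air anomaly = 981485.75 − 982138.10 + (642.72) = -9.63 mGal
Bouguer slab correction = 0.04193 × 2.33 × 2082.7 = 203.47 mGal
Simple Bouguer anomaly = -9.63 − (203.47) = -213.10 mGal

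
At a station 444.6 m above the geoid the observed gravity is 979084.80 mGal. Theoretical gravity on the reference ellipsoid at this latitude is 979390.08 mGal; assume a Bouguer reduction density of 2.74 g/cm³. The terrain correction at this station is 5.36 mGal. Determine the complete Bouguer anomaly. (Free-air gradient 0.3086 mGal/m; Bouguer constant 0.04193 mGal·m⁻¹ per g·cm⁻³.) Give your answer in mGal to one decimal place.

-213.8

Free-air correction = 0.3086 × 444.6 = 137.20 mGal
Free-air anomaly = 979084.80 − 979390.08 + (137.20) = -168.08 mGal
Bouguer slab correction = 0.04193 × 2.74 × 444.6 = 51.08 mGal
Simple Bouguer anomaly = -168.08 − (51.08) = -219.16 mGal
Complete Bouguer anomaly = -219.16 + 5.36 = -213.80 mGal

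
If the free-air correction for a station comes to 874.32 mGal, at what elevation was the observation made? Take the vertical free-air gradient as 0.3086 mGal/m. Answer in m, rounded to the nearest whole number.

h = 874.32 / 0.3086 = 2833.18 m

2833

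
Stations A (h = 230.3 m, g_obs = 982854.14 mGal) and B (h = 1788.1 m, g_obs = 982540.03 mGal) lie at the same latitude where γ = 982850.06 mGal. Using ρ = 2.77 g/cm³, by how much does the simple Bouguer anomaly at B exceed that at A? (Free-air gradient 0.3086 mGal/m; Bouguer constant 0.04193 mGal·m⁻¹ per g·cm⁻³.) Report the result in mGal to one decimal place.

Δg_SB(A) = 982854.14 − 982850.06 + 0.3086×230.3 − 0.04193×2.77×230.3 = 48.40 mGal
Δg_SB(B) = 982540.03 − 982850.06 + 0.3086×1788.1 − 0.04193×2.77×1788.1 = 34.10 mGal
Difference = 34.10 − (48.40) = -14.30 mGal

-14.3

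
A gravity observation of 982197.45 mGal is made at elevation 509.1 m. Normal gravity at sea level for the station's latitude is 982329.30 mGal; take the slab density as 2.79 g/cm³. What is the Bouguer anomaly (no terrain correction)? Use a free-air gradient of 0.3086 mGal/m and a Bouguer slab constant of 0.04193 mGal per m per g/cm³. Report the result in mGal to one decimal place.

-34.3

Free-air correction = 0.3086 × 509.1 = 157.11 mGal
Free-air anomaly = 982197.45 − 982329.30 + (157.11) = 25.26 mGal
Bouguer slab correction = 0.04193 × 2.79 × 509.1 = 59.56 mGal
Simple Bouguer anomaly = 25.26 − (59.56) = -34.30 mGal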